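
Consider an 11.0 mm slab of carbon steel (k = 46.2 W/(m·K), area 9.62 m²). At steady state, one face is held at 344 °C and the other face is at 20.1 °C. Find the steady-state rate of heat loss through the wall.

Q = 13100 kW

Q = kA·ΔT/L = 46.2 × 9.62 × |344 °C − 20.1 °C| / 0.0110 = 1.31×10^7 W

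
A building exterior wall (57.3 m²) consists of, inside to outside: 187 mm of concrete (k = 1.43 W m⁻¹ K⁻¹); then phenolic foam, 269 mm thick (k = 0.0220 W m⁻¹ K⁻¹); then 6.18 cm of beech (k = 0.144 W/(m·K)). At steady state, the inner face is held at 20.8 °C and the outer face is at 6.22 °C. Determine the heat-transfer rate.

Q = 65.3 W

Treat each layer as a resistance in series:
  R_concrete = L/(kA) = 0.187/(1.43·57.3) = 0.002282 K/W
  R_phenolic foam = L/(kA) = 0.269/(0.0220·57.3) = 0.2134 K/W
  R_beech = L/(kA) = 0.0618/(0.144·57.3) = 0.007490 K/W
ΣR = 0.002282 + 0.2134 + 0.007490 = 0.2232 K/W
Q = ΔT/ΣR = (20.8 °C − 6.22 °C)/0.2232 = 65.3 W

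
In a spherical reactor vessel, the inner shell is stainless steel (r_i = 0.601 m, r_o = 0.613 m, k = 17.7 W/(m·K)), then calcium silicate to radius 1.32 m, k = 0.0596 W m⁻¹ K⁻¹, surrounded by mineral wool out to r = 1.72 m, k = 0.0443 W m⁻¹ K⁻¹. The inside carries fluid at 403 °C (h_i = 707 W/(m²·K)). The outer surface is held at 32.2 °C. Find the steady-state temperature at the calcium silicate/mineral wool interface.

Resistance network (inner→outer):
  R_conv,in = 1/(4πr²h) = 1/(4π·0.601²·707) = 3.116×10^-4 K/W
  R_stainless steel = (1/0.601 − 1/0.613)/(4πk) = 0.03257/(4π·17.7) = 1.464×10^-4 K/W
  R_calcium silicate = (1/0.613 − 1/1.32)/(4πk) = 0.8737/(4π·0.0596) = 1.167 K/W
  R_mineral wool = (1/1.32 − 1/1.72)/(4πk) = 0.1762/(4π·0.0443) = 0.3165 K/W
ΣR = 3.116×10^-4 + 1.464×10^-4 + 1.167 + 0.3165 = 1.484 K/W
Q = ΔT/ΣR = (403 °C − 32.2 °C)/1.484 = 249.9 W
From the inner boundary to the calcium silicate/mineral wool interface, ΣR_partial = 1.167 K/W.
T_interface = T_in − Q·ΣR_partial = 403 °C − (249.9)(1.167) = 111 °C

T = 111 °C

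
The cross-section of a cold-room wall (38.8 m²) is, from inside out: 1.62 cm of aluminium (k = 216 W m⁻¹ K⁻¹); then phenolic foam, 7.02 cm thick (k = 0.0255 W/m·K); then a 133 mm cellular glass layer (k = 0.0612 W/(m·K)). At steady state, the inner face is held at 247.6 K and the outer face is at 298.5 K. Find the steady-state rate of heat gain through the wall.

Q = 401 W

Resistance network (inner→outer):
  R_aluminium = L/(kA) = 0.0162/(216·38.8) = 1.933×10^-6 K/W
  R_phenolic foam = L/(kA) = 0.0702/(0.0255·38.8) = 0.07095 K/W
  R_cellular glass = L/(kA) = 0.133/(0.0612·38.8) = 0.05601 K/W
ΣR = 1.933×10^-6 + 0.07095 + 0.05601 = 0.1270 K/W
Q = ΔT/ΣR = (247.6 K − 298.5 K)/0.1270 = -401 W
(Negative Q ⇒ heat flows inward; heat gain = 401 W.)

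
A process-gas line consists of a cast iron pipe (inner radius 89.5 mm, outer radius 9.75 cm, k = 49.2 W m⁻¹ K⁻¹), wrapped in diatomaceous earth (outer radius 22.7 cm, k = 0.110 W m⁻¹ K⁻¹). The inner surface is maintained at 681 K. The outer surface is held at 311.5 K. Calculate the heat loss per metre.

Q' = 302 W/m

Series thermal resistances, inner to outer:
  R'_cast iron = ln(0.0975/0.0895)/(2πk) = 0.08561/(2π·49.2) = 2.769×10^-4 m·K/W
  R'_diatomaceous earth = ln(0.227/0.0975)/(2πk) = 0.8451/(2π·0.110) = 1.223 m·K/W
ΣR = 2.769×10^-4 + 1.223 = 1.223 m·K/W
Q' = ΔT/ΣR = (681 K − 311.5 K)/1.223 = 302 W/m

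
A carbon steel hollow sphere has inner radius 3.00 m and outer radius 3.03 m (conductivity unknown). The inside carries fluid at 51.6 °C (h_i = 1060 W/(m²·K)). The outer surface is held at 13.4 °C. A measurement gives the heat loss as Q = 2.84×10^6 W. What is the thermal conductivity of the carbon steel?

k = 51.4 W/m·K

ΣR = ΔT/Q = |51.6 − 13.4|/2.84×10^6 = 1.345×10^-5 K/W
Known resistances:
  R_conv,in = 1/(4πr²h) = 1/(4π·3.00²·1060) = 8.341×10^-6 K/W
R_carbon steel = ΣR − ΣR_known = 1.345×10^-5 − 8.341×10^-6 = 5.109×10^-6 K/W
(1/r₁−1/r₂)/(4πk) = 5.109×10^-6 ⇒ k = 0.003300/(4π·5.109×10^-6) = 51.4 W/m·K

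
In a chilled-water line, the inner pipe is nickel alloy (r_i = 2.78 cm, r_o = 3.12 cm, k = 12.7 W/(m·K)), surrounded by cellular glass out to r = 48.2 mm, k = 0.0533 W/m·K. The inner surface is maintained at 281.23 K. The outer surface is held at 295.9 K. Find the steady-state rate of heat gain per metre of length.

Q' = 11.3 W/m

Resistance network (inner→outer):
  R'_nickel alloy = ln(0.0312/0.0278)/(2πk) = 0.1154/(2π·12.7) = 0.001446 m·K/W
  R'_cellular glass = ln(0.0482/0.0312)/(2πk) = 0.4349/(2π·0.0533) = 1.299 m·K/W
ΣR = 0.001446 + 1.299 = 1.300 m·K/W
Q' = ΔT/ΣR = (281.23 K − 295.9 K)/1.300 = -11.3 W/m
(Negative Q' ⇒ heat flows inward; heat gain = 11.3 W/m.)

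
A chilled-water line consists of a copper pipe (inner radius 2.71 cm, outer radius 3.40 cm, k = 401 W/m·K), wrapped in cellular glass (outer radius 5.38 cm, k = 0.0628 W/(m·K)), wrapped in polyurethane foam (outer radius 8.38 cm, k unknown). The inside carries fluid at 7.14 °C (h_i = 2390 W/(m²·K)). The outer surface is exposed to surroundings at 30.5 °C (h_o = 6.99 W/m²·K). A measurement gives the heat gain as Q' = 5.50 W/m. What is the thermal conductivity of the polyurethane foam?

k = 0.0251 W/m·K

ΣR = ΔT/Q' = |7.14 − 30.5|/5.50 = 4.247 m·K/W
Known resistances:
  R'_conv,in = 1/(2πr h) = 1/(2π·0.0271·2390) = 0.002457 m·K/W
  R'_copper = ln(0.0340/0.0271)/(2πk) = 0.2268/(2π·401) = 9.003×10^-5 m·K/W
  R'_cellular glass = ln(0.0538/0.0340)/(2πk) = 0.4589/(2π·0.0628) = 1.163 m·K/W
  R'_conv,out = 1/(2πr h) = 1/(2π·0.0838·6.99) = 0.2717 m·K/W
R_polyurethane foam = ΣR − ΣR_known = 4.247 − 1.437 = 2.810 m·K/W
ln(r₂/r₁)/(2πk) = 2.810 ⇒ k = 0.4432/(2π·2.810) = 0.0251 W/m·K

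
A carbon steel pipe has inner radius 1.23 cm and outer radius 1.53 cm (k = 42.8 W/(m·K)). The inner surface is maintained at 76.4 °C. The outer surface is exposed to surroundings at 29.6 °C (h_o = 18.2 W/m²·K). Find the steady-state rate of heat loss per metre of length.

Resistance network (inner→outer):
  R'_carbon steel = ln(0.0153/0.0123)/(2πk) = 0.2183/(2π·42.8) = 8.116×10^-4 m·K/W
  R'_conv,out = 1/(2πr h) = 1/(2π·0.0153·18.2) = 0.5716 m·K/W
ΣR = 8.116×10^-4 + 0.5716 = 0.5724 m·K/W
Q' = ΔT/ΣR = (76.4 °C − 29.6 °C)/0.5724 = 81.8 W/m

Q' = 81.8 W/m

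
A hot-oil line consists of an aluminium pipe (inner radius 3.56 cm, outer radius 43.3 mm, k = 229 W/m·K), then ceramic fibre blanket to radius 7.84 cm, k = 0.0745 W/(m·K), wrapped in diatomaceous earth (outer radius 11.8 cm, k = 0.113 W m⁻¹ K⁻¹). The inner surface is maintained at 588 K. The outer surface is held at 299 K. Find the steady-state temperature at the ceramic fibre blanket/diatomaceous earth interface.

Treat each layer as a resistance in series:
  R'_aluminium = ln(0.0433/0.0356)/(2πk) = 0.1958/(2π·229) = 1.361×10^-4 m·K/W
  R'_ceramic fibre blanket = ln(0.0784/0.0433)/(2πk) = 0.5937/(2π·0.0745) = 1.268 m·K/W
  R'_diatomaceous earth = ln(0.118/0.0784)/(2πk) = 0.4089/(2π·0.113) = 0.5759 m·K/W
ΣR = 1.361×10^-4 + 1.268 + 0.5759 = 1.844 m·K/W
Q' = ΔT/ΣR = (588 K − 299 K)/1.844 = 156.7 W/m
From the inner boundary to the ceramic fibre blanket/diatomaceous earth interface, ΣR_partial = 1.268 m·K/W.
T_interface = T_in − Q'·ΣR_partial = 588 K − (156.7)(1.268) = 389 K

T = 389 K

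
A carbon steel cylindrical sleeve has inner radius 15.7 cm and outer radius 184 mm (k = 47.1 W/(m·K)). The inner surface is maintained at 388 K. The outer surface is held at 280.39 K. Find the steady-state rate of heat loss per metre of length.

Q' = 2πk·ΔT/ln(r₂/r₁) = 2π × 47.1 × 107.61 / ln(0.184/0.157) = 2.01×10^5 W/m

Q' = 2.01×10^5 W/m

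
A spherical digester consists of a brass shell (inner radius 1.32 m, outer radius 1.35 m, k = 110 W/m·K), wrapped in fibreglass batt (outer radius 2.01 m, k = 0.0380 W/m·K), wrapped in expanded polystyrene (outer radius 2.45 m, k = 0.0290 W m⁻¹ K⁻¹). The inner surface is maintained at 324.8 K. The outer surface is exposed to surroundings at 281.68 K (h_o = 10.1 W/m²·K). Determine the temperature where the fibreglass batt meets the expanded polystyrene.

T = 295.7 K

Treat each layer as a resistance in series:
  R_brass = (1/1.32 − 1/1.35)/(4πk) = 0.01684/(4π·110) = 1.218×10^-5 K/W
  R_fibreglass batt = (1/1.35 − 1/2.01)/(4πk) = 0.2432/(4π·0.0380) = 0.5094 K/W
  R_expanded polystyrene = (1/2.01 − 1/2.45)/(4πk) = 0.08935/(4π·0.0290) = 0.2452 K/W
  R_conv,out = 1/(4πr²h) = 1/(4π·2.45²·10.1) = 0.001313 K/W
ΣR = 1.218×10^-5 + 0.5094 + 0.2452 + 0.001313 = 0.7559 K/W
Q = ΔT/ΣR = (324.8 K − 281.68 K)/0.7559 = 57.04 W
From the inner boundary to the fibreglass batt/expanded polystyrene interface, ΣR_partial = 0.5094 K/W.
T_interface = T_in − Q·ΣR_partial = 324.8 K − (57.04)(0.5094) = 295.7 K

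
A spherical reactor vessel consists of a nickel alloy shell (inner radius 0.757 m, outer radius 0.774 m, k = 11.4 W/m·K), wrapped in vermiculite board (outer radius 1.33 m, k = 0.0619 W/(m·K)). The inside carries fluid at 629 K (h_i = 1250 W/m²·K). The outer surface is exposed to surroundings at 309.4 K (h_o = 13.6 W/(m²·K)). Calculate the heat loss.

Resistance network (inner→outer):
  R_conv,in = 1/(4πr²h) = 1/(4π·0.757²·1250) = 1.111×10^-4 K/W
  R_nickel alloy = (1/0.757 − 1/0.774)/(4πk) = 0.02901/(4π·11.4) = 2.025×10^-4 K/W
  R_vermiculite board = (1/0.774 − 1/1.33)/(4πk) = 0.5401/(4π·0.0619) = 0.6944 K/W
  R_conv,out = 1/(4πr²h) = 1/(4π·1.33²·13.6) = 0.003308 K/W
ΣR = 1.111×10^-4 + 2.025×10^-4 + 0.6944 + 0.003308 = 0.6980 K/W
Q = ΔT/ΣR = (629 K − 309.4 K)/0.6980 = 458 W

Q = 458 W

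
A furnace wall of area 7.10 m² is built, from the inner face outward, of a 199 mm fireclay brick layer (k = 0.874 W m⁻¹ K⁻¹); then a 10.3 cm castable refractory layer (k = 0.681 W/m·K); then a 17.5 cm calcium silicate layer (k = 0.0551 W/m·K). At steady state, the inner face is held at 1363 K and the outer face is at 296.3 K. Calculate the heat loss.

Q = 2130 W

Series thermal resistances, inner to outer:
  R_fireclay brick = L/(kA) = 0.199/(0.874·7.10) = 0.03207 K/W
  R_castable refractory = L/(kA) = 0.103/(0.681·7.10) = 0.02130 K/W
  R_calcium silicate = L/(kA) = 0.175/(0.0551·7.10) = 0.4473 K/W
ΣR = 0.03207 + 0.02130 + 0.4473 = 0.5007 K/W
Q = ΔT/ΣR = (1363 K − 296.3 K)/0.5007 = 2130 W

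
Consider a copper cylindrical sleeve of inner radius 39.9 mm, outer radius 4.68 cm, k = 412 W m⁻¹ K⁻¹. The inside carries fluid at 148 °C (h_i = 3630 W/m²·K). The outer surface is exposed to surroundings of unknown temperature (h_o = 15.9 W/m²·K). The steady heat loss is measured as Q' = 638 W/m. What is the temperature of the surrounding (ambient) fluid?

T_out = 10.8 °C

Sum the resistances:
  R'_conv,in = 1/(2πr h) = 1/(2π·0.0399·3630) = 0.001099 m·K/W
  R'_copper = ln(0.0468/0.0399)/(2πk) = 0.1595/(2π·412) = 6.162×10^-5 m·K/W
  R'_conv,out = 1/(2πr h) = 1/(2π·0.0468·15.9) = 0.2139 m·K/W
ΣR = 0.2150 m·K/W
ΔT = Q'·ΣR = 638 × 0.2150 = 137.2 K
Heat flows outward, so T_out = T_in − ΔT = 148 − 137.2 = 10.8 °C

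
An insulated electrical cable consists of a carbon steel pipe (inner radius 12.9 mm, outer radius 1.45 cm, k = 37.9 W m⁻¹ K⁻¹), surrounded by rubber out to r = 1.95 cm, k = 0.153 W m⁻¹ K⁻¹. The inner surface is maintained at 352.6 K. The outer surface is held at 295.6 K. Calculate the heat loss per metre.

Q' = 185 W/m

Resistance network (inner→outer):
  R'_carbon steel = ln(0.0145/0.0129)/(2πk) = 0.1169/(2π·37.9) = 4.910×10^-4 m·K/W
  R'_rubber = ln(0.0195/0.0145)/(2πk) = 0.2963/(2π·0.153) = 0.3082 m·K/W
ΣR = 4.910×10^-4 + 0.3082 = 0.3087 m·K/W
Q' = ΔT/ΣR = (352.6 K − 295.6 K)/0.3087 = 185 W/m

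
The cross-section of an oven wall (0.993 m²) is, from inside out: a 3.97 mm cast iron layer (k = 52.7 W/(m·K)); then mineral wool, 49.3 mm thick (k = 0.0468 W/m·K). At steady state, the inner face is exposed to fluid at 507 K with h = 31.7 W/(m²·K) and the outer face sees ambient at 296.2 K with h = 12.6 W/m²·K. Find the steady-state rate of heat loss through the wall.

Q = 180 W

Series thermal resistances, inner to outer:
  R_conv,in = 1/(hA) = 1/(31.7·0.993) = 0.03177 K/W
  R_cast iron = L/(kA) = 0.00397/(52.7·0.993) = 7.586×10^-5 K/W
  R_mineral wool = L/(kA) = 0.0493/(0.0468·0.993) = 1.061 K/W
  R_conv,out = 1/(hA) = 1/(12.6·0.993) = 0.07992 K/W
ΣR = 0.03177 + 7.586×10^-5 + 1.061 + 0.07992 = 1.173 K/W
Q = ΔT/ΣR = (507 K − 296.2 K)/1.173 = 180 W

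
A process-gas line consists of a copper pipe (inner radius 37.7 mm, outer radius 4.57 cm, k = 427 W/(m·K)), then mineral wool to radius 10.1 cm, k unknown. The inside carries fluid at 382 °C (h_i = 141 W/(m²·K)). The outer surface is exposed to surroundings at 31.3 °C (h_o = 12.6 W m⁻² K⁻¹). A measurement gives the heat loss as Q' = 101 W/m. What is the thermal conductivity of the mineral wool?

k = 0.0380 W/m·K

ΣR = ΔT/Q' = |382 − 31.3|/101 = 3.472 m·K/W
Known resistances:
  R'_conv,in = 1/(2πr h) = 1/(2π·0.0377·141) = 0.02994 m·K/W
  R'_copper = ln(0.0457/0.0377)/(2πk) = 0.1924/(2π·427) = 7.173×10^-5 m·K/W
  R'_conv,out = 1/(2πr h) = 1/(2π·0.101·12.6) = 0.1251 m·K/W
R_mineral wool = ΣR − ΣR_known = 3.472 − 0.1551 = 3.317 m·K/W
ln(r₂/r₁)/(2πk) = 3.317 ⇒ k = 0.7930/(2π·3.317) = 0.0380 W/m·K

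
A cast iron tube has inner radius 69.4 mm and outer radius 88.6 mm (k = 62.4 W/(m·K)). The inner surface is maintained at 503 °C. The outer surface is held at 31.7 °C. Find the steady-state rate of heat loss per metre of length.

Q' = 7.57×10^5 W/m

Q' = 2πk·ΔT/ln(r₂/r₁) = 2π × 62.4 × 471.3 / ln(0.0886/0.0694) = 7.57×10^5 W/m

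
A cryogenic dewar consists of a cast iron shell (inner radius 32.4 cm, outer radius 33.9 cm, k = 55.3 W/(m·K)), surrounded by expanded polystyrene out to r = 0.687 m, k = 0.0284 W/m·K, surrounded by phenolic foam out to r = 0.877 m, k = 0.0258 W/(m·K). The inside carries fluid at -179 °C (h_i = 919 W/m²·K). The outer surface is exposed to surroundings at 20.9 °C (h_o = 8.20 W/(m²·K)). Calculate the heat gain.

Q = 38.6 W

Resistance network (inner→outer):
  R_conv,in = 1/(4πr²h) = 1/(4π·0.324²·919) = 8.249×10^-4 K/W
  R_cast iron = (1/0.324 − 1/0.339)/(4πk) = 0.1366/(4π·55.3) = 1.965×10^-4 K/W
  R_expanded polystyrene = (1/0.339 − 1/0.687)/(4πk) = 1.494/(4π·0.0284) = 4.187 K/W
  R_phenolic foam = (1/0.687 − 1/0.877)/(4πk) = 0.3154/(4π·0.0258) = 0.9727 K/W
  R_conv,out = 1/(4πr²h) = 1/(4π·0.877²·8.20) = 0.01262 K/W
ΣR = 8.249×10^-4 + 1.965×10^-4 + 4.187 + 0.9727 + 0.01262 = 5.173 K/W
Q = ΔT/ΣR = (-179 °C − 20.9 °C)/5.173 = -38.6 W
(Negative Q ⇒ heat flows inward; heat gain = 38.6 W.)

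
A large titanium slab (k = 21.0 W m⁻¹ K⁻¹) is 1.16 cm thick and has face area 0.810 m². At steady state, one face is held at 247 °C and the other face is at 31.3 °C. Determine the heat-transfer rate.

Q = 3.16×10^5 W

Q = kA·ΔT/L = 21.0 × 0.810 × |247 °C − 31.3 °C| / 0.0116 = 3.16×10^5 W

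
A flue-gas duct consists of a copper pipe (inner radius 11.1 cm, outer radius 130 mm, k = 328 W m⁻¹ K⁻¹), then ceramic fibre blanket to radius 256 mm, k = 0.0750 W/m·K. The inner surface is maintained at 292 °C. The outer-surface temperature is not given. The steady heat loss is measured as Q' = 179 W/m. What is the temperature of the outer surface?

Sum the resistances:
  R'_copper = ln(0.130/0.111)/(2πk) = 0.1580/(2π·328) = 7.667×10^-5 m·K/W
  R'_ceramic fibre blanket = ln(0.256/0.130)/(2πk) = 0.6776/(2π·0.0750) = 1.438 m·K/W
ΣR = 1.438 m·K/W
ΔT = Q'·ΣR = 179 × 1.438 = 257.4 K
Heat flows outward, so T_out = T_in − ΔT = 292 − 257.4 = 34.6 °C

T_out = 34.6 °C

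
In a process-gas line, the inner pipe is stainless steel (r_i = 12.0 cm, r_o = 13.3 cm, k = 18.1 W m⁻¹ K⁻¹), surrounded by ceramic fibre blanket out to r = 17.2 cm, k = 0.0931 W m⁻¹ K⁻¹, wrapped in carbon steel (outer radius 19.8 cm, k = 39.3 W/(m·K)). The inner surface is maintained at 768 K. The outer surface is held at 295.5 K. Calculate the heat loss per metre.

Q' = 1070 W/m

Resistance network (inner→outer):
  R'_stainless steel = ln(0.133/0.120)/(2πk) = 0.1029/(2π·18.1) = 9.044×10^-4 m·K/W
  R'_ceramic fibre blanket = ln(0.172/0.133)/(2πk) = 0.2571/(2π·0.0931) = 0.4396 m·K/W
  R'_carbon steel = ln(0.198/0.172)/(2πk) = 0.1408/(2π·39.3) = 5.701×10^-4 m·K/W
ΣR = 9.044×10^-4 + 0.4396 + 5.701×10^-4 = 0.4411 m·K/W
Q' = ΔT/ΣR = (768 K − 295.5 K)/0.4411 = 1070 W/m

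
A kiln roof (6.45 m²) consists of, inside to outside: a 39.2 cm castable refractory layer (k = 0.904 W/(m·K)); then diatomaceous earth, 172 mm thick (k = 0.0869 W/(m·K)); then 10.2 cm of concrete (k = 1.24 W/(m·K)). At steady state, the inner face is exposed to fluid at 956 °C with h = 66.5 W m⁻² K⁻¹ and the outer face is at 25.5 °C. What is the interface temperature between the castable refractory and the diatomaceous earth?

Treat each layer as a resistance in series:
  R_conv,in = 1/(hA) = 1/(66.5·6.45) = 0.002331 K/W
  R_castable refractory = L/(kA) = 0.392/(0.904·6.45) = 0.06723 K/W
  R_diatomaceous earth = L/(kA) = 0.172/(0.0869·6.45) = 0.3069 K/W
  R_concrete = L/(kA) = 0.102/(1.24·6.45) = 0.01275 K/W
ΣR = 0.002331 + 0.06723 + 0.3069 + 0.01275 = 0.3892 K/W
Q = ΔT/ΣR = (956 °C − 25.5 °C)/0.3892 = 2391 W
From the inner boundary to the castable refractory/diatomaceous earth interface, ΣR_partial = 0.06956 K/W.
T_interface = T_in − Q·ΣR_partial = 956 °C − (2391)(0.06956) = 790 °C

T = 790 °C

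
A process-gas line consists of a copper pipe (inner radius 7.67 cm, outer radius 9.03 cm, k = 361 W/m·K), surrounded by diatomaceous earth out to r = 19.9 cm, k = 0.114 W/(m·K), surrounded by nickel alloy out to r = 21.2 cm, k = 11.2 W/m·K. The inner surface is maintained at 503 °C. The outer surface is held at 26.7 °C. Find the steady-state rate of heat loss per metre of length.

Q' = 431 W/m

Treat each layer as a resistance in series:
  R'_copper = ln(0.0903/0.0767)/(2πk) = 0.1632/(2π·361) = 7.197×10^-5 m·K/W
  R'_diatomaceous earth = ln(0.199/0.0903)/(2πk) = 0.7902/(2π·0.114) = 1.103 m·K/W
  R'_nickel alloy = ln(0.212/0.199)/(2πk) = 0.06328/(2π·11.2) = 8.992×10^-4 m·K/W
ΣR = 7.197×10^-5 + 1.103 + 8.992×10^-4 = 1.104 m·K/W
Q' = ΔT/ΣR = (503 °C − 26.7 °C)/1.104 = 431 W/m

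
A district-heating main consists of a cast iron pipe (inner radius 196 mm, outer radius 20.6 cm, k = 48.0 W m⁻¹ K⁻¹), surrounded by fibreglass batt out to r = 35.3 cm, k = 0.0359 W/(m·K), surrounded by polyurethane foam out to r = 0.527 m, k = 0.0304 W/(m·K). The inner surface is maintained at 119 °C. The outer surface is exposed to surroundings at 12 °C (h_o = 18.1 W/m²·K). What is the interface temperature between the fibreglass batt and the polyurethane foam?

Series thermal resistances, inner to outer:
  R'_cast iron = ln(0.206/0.196)/(2πk) = 0.04976/(2π·48.0) = 1.650×10^-4 m·K/W
  R'_fibreglass batt = ln(0.353/0.206)/(2πk) = 0.5386/(2π·0.0359) = 2.388 m·K/W
  R'_polyurethane foam = ln(0.527/0.353)/(2πk) = 0.4007/(2π·0.0304) = 2.098 m·K/W
  R'_conv,out = 1/(2πr h) = 1/(2π·0.527·18.1) = 0.01669 m·K/W
ΣR = 1.650×10^-4 + 2.388 + 2.098 + 0.01669 = 4.503 m·K/W
Q' = ΔT/ΣR = (119 °C − 12 °C)/4.503 = 23.76 W/m
From the inner boundary to the fibreglass batt/polyurethane foam interface, ΣR_partial = 2.388 m·K/W.
T_interface = T_in − Q'·ΣR_partial = 119 °C − (23.76)(2.388) = 62.3 °C

T = 62.3 °C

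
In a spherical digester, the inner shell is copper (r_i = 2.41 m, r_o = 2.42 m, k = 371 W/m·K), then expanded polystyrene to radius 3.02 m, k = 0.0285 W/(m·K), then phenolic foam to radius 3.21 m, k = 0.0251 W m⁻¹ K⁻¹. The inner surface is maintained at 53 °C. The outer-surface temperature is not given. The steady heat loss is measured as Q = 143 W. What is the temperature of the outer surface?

T_out = 11.3 °C

Series resistances:
  R_copper = (1/2.41 − 1/2.42)/(4πk) = 0.001715/(4π·371) = 3.678×10^-7 K/W
  R_expanded polystyrene = (1/2.42 − 1/3.02)/(4πk) = 0.08210/(4π·0.0285) = 0.2292 K/W
  R_phenolic foam = (1/3.02 − 1/3.21)/(4πk) = 0.01960/(4π·0.0251) = 0.06214 K/W
ΣR = 0.2914 K/W
ΔT = Q·ΣR = 143 × 0.2914 = 41.67 K
Heat flows outward, so T_out = T_in − ΔT = 53 − 41.67 = 11.3 °C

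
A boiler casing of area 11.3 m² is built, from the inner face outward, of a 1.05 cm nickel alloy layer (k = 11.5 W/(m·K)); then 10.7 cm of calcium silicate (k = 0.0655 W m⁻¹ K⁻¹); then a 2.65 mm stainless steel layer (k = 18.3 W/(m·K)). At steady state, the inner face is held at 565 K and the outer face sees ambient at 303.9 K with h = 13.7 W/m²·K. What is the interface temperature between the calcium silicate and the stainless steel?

T = 315.1 K

Treat each layer as a resistance in series:
  R_nickel alloy = L/(kA) = 0.0105/(11.5·11.3) = 8.080×10^-5 K/W
  R_calcium silicate = L/(kA) = 0.107/(0.0655·11.3) = 0.1446 K/W
  R_stainless steel = L/(kA) = 0.00265/(18.3·11.3) = 1.281×10^-5 K/W
  R_conv,out = 1/(hA) = 1/(13.7·11.3) = 0.006460 K/W
ΣR = 8.080×10^-5 + 0.1446 + 1.281×10^-5 + 0.006460 = 0.1512 K/W
Q = ΔT/ΣR = (565 K − 303.9 K)/0.1512 = 1727 W
From the inner boundary to the calcium silicate/stainless steel interface, ΣR_partial = 0.1447 K/W.
T_interface = T_in − Q·ΣR_partial = 565 K − (1727)(0.1447) = 315.1 K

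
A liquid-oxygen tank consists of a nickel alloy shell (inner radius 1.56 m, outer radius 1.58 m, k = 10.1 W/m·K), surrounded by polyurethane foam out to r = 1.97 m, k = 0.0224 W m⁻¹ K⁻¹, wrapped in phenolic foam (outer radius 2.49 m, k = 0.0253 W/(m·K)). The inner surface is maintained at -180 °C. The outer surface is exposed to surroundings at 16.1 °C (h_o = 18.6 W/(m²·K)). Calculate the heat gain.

Treat each layer as a resistance in series:
  R_nickel alloy = (1/1.56 − 1/1.58)/(4πk) = 0.008114/(4π·10.1) = 6.393×10^-5 K/W
  R_polyurethane foam = (1/1.58 − 1/1.97)/(4πk) = 0.1253/(4π·0.0224) = 0.4451 K/W
  R_phenolic foam = (1/1.97 − 1/2.49)/(4πk) = 0.1060/(4π·0.0253) = 0.3334 K/W
  R_conv,out = 1/(4πr²h) = 1/(4π·2.49²·18.6) = 6.900×10^-4 K/W
ΣR = 6.393×10^-5 + 0.4451 + 0.3334 + 6.900×10^-4 = 0.7793 K/W
Q = ΔT/ΣR = (-180 °C − 16.1 °C)/0.7793 = -252 W
(Negative Q ⇒ heat flows inward; heat gain = 252 W.)

Q = 252 W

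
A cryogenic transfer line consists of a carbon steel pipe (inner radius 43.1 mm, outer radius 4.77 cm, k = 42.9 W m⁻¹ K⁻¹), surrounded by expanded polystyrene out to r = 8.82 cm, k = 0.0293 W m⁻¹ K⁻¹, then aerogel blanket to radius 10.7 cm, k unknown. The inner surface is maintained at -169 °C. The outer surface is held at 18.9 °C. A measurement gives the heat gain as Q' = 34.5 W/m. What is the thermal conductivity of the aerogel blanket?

k = 0.0146 W/m·K

ΣR = ΔT/Q' = |-169 − 18.9|/34.5 = 5.446 m·K/W
Known resistances:
  R'_carbon steel = ln(0.0477/0.0431)/(2πk) = 0.1014/(2π·42.9) = 3.762×10^-4 m·K/W
  R'_expanded polystyrene = ln(0.0882/0.0477)/(2πk) = 0.6147/(2π·0.0293) = 3.339 m·K/W
R_aerogel blanket = ΣR − ΣR_known = 5.446 − 3.339 = 2.107 m·K/W
ln(r₂/r₁)/(2πk) = 2.107 ⇒ k = 0.1932/(2π·2.107) = 0.0146 W/m·K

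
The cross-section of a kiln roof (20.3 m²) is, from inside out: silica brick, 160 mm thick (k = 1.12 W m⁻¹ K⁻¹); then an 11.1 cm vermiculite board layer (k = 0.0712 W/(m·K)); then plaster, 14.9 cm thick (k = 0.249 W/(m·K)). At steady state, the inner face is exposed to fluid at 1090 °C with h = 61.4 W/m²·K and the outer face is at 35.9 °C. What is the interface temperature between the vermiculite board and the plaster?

T = 308 °C

Series thermal resistances, inner to outer:
  R_conv,in = 1/(hA) = 1/(61.4·20.3) = 8.023×10^-4 K/W
  R_silica brick = L/(kA) = 0.160/(1.12·20.3) = 0.007037 K/W
  R_vermiculite board = L/(kA) = 0.111/(0.0712·20.3) = 0.07680 K/W
  R_plaster = L/(kA) = 0.149/(0.249·20.3) = 0.02948 K/W
ΣR = 8.023×10^-4 + 0.007037 + 0.07680 + 0.02948 = 0.1141 K/W
Q = ΔT/ΣR = (1090 °C − 35.9 °C)/0.1141 = 9238 W
From the inner boundary to the vermiculite board/plaster interface, ΣR_partial = 0.08464 K/W.
T_interface = T_in − Q·ΣR_partial = 1090 °C − (9238)(0.08464) = 308 °C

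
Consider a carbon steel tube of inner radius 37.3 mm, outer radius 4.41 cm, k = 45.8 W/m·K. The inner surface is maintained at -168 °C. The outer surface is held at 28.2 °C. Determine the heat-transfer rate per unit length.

Q' = 337 kW/m

Q' = 2πk·ΔT/ln(r₂/r₁) = 2π × 45.8 × 196.2 / ln(0.0441/0.0373) = 3.37×10^5 W/m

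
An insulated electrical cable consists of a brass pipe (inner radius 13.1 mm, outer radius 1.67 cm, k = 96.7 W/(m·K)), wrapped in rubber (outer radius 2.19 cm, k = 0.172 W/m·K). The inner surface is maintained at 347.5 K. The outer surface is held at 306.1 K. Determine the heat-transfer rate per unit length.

Q' = 165 W/m

Resistance network (inner→outer):
  R'_brass = ln(0.0167/0.0131)/(2πk) = 0.2428/(2π·96.7) = 3.996×10^-4 m·K/W
  R'_rubber = ln(0.0219/0.0167)/(2πk) = 0.2711/(2π·0.172) = 0.2508 m·K/W
ΣR = 3.996×10^-4 + 0.2508 = 0.2512 m·K/W
Q' = ΔT/ΣR = (347.5 K − 306.1 K)/0.2512 = 165 W/m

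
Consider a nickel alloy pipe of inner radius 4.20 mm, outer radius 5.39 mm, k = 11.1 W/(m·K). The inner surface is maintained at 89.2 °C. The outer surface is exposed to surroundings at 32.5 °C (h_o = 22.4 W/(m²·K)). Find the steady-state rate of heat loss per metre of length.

Q' = 42.9 W/m

Series thermal resistances, inner to outer:
  R'_nickel alloy = ln(0.00539/0.00420)/(2πk) = 0.2495/(2π·11.1) = 0.003577 m·K/W
  R'_conv,out = 1/(2πr h) = 1/(2π·0.00539·22.4) = 1.318 m·K/W
ΣR = 0.003577 + 1.318 = 1.322 m·K/W
Q' = ΔT/ΣR = (89.2 °C − 32.5 °C)/1.322 = 42.9 W/m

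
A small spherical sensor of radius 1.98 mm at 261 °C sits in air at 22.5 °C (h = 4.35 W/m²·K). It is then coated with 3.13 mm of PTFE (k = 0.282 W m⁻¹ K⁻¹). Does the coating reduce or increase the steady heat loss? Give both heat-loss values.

Critical radius for a sphere: r_cr = 2k/h = 0.130 m = 13.0 cm.
Outer radius after coating: r₂ = 0.00198 + 0.00313 = 0.00511 m.
Since r₁ < r_cr and r₂ ≤ r_cr, the coating moves toward the maximum at r_cr — heat loss rises.
Bare: R = 1/(4πr₁²h) = 4666 K/W; Q = 238.5/4666 = 0.0511 W.
Coated: R = R_cond + R_conv = 787.9 K/W; Q = 238.5/787.9 = 0.303 W.

increases: 0.0511 → 0.303 W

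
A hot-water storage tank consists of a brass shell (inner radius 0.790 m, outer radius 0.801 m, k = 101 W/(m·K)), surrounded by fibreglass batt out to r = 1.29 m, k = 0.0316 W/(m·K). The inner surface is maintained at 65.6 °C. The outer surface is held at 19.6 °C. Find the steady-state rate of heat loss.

Q = 38.6 W

Treat each layer as a resistance in series:
  R_brass = (1/0.790 − 1/0.801)/(4πk) = 0.01738/(4π·101) = 1.370×10^-5 K/W
  R_fibreglass batt = (1/0.801 − 1/1.29)/(4πk) = 0.4732/(4π·0.0316) = 1.192 K/W
ΣR = 1.370×10^-5 + 1.192 = 1.192 K/W
Q = ΔT/ΣR = (65.6 °C − 19.6 °C)/1.192 = 38.6 W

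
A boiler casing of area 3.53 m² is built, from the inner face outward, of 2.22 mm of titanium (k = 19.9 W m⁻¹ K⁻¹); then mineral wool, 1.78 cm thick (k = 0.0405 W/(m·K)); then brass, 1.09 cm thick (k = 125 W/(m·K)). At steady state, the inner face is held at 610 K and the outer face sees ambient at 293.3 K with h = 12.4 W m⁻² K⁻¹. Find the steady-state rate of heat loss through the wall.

Q = 2.15 kW

Treat each layer as a resistance in series:
  R_titanium = L/(kA) = 0.00222/(19.9·3.53) = 3.160×10^-5 K/W
  R_mineral wool = L/(kA) = 0.0178/(0.0405·3.53) = 0.1245 K/W
  R_brass = L/(kA) = 0.0109/(125·3.53) = 2.470×10^-5 K/W
  R_conv,out = 1/(hA) = 1/(12.4·3.53) = 0.02285 K/W
ΣR = 3.160×10^-5 + 0.1245 + 2.470×10^-5 + 0.02285 = 0.1474 K/W
Q = ΔT/ΣR = (610 K − 293.3 K)/0.1474 = 2150 W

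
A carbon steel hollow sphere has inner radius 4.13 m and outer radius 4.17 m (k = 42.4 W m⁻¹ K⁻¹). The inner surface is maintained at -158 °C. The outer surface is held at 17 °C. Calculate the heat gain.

Q = 40100 kW

Q = 4πk·ΔT/(1/r₁ − 1/r₂) = 4π × 42.4 × 175 / (1/4.13 − 1/4.17) = 4.01×10^7 W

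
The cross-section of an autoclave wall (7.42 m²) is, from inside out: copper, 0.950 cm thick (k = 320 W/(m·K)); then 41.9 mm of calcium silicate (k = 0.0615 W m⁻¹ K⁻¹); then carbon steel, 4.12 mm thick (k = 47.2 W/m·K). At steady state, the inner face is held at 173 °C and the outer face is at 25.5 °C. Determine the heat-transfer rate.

Treat each layer as a resistance in series:
  R_copper = L/(kA) = 0.00950/(320·7.42) = 4.001×10^-6 K/W
  R_calcium silicate = L/(kA) = 0.0419/(0.0615·7.42) = 0.09182 K/W
  R_carbon steel = L/(kA) = 0.00412/(47.2·7.42) = 1.176×10^-5 K/W
ΣR = 4.001×10^-6 + 0.09182 + 1.176×10^-5 = 0.09184 K/W
Q = ΔT/ΣR = (173 °C − 25.5 °C)/0.09184 = 1610 W

Q = 1610 W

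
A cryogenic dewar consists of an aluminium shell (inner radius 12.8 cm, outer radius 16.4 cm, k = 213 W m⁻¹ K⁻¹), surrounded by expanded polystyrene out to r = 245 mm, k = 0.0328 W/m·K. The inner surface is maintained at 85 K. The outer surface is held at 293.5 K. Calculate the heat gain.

Resistance network (inner→outer):
  R_aluminium = (1/0.128 − 1/0.164)/(4πk) = 1.715/(4π·213) = 6.407×10^-4 K/W
  R_expanded polystyrene = (1/0.164 − 1/0.245)/(4πk) = 2.016/(4π·0.0328) = 4.891 K/W
ΣR = 6.407×10^-4 + 4.891 = 4.892 K/W
Q = ΔT/ΣR = (85 K − 293.5 K)/4.892 = -42.6 W
(Negative Q ⇒ heat flows inward; heat gain = 42.6 W.)

Q = 42.6 W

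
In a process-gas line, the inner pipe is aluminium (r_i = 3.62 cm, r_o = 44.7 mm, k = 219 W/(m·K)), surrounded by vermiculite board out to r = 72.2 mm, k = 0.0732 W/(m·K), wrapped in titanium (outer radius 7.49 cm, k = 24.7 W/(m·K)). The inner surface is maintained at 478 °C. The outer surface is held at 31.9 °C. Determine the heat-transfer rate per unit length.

Resistance network (inner→outer):
  R'_aluminium = ln(0.0447/0.0362)/(2πk) = 0.2109/(2π·219) = 1.533×10^-4 m·K/W
  R'_vermiculite board = ln(0.0722/0.0447)/(2πk) = 0.4795/(2π·0.0732) = 1.042 m·K/W
  R'_titanium = ln(0.0749/0.0722)/(2πk) = 0.03671/(2π·24.7) = 2.366×10^-4 m·K/W
ΣR = 1.533×10^-4 + 1.042 + 2.366×10^-4 = 1.042 m·K/W
Q' = ΔT/ΣR = (478 °C − 31.9 °C)/1.042 = 428 W/m

Q' = 428 W/m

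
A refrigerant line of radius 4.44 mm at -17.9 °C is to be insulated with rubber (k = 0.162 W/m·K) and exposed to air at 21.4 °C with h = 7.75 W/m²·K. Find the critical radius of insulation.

r_cr = 2.09 cm

For a cylinder, r_cr = k_ins/h = 0.162/7.75 = 0.0209 m = 2.09 cm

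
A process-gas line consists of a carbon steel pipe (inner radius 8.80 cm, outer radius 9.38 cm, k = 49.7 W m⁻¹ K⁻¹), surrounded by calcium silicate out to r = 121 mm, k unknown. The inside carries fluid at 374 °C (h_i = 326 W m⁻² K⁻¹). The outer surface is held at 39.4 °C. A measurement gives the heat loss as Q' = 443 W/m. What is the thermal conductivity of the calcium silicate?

ΣR = ΔT/Q' = |374 − 39.4|/443 = 0.7553 m·K/W
Known resistances:
  R'_conv,in = 1/(2πr h) = 1/(2π·0.0880·326) = 0.005548 m·K/W
  R'_carbon steel = ln(0.0938/0.0880)/(2πk) = 0.06383/(2π·49.7) = 2.044×10^-4 m·K/W
R_calcium silicate = ΣR − ΣR_known = 0.7553 − 0.005752 = 0.7495 m·K/W
ln(r₂/r₁)/(2πk) = 0.7495 ⇒ k = 0.2546/(2π·0.7495) = 0.0541 W/m·K

k = 0.0541 W/m·K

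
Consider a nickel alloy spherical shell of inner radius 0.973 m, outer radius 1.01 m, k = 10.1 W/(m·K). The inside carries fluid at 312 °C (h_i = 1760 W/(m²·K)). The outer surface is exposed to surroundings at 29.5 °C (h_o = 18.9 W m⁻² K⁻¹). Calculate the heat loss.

Q = 63.2 kW

Series thermal resistances, inner to outer:
  R_conv,in = 1/(4πr²h) = 1/(4π·0.973²·1760) = 4.776×10^-5 K/W
  R_nickel alloy = (1/0.973 − 1/1.01)/(4πk) = 0.03765/(4π·10.1) = 2.966×10^-4 K/W
  R_conv,out = 1/(4πr²h) = 1/(4π·1.01²·18.9) = 0.004127 K/W
ΣR = 4.776×10^-5 + 2.966×10^-4 + 0.004127 = 0.004471 K/W
Q = ΔT/ΣR = (312 °C − 29.5 °C)/0.004471 = 63200 W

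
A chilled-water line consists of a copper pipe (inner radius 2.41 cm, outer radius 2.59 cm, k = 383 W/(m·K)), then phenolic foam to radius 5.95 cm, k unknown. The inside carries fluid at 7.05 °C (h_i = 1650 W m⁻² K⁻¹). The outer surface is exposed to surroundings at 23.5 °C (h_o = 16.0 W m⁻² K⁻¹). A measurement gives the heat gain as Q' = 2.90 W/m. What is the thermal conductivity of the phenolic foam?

ΣR = ΔT/Q' = |7.05 − 23.5|/2.90 = 5.672 m·K/W
Known resistances:
  R'_conv,in = 1/(2πr h) = 1/(2π·0.0241·1650) = 0.004002 m·K/W
  R'_copper = ln(0.0259/0.0241)/(2πk) = 0.07203/(2π·383) = 2.993×10^-5 m·K/W
  R'_conv,out = 1/(2πr h) = 1/(2π·0.0595·16.0) = 0.1672 m·K/W
R_phenolic foam = ΣR − ΣR_known = 5.672 − 0.1712 = 5.501 m·K/W
ln(r₂/r₁)/(2πk) = 5.501 ⇒ k = 0.8317/(2π·5.501) = 0.0241 W/m·K

k = 0.0241 W/m·K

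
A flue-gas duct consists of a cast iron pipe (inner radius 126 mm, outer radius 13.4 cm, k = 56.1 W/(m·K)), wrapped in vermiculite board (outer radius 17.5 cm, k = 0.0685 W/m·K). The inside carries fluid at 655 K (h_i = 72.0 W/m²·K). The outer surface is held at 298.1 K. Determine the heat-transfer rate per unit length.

Q' = 559 W/m

Resistance network (inner→outer):
  R'_conv,in = 1/(2πr h) = 1/(2π·0.126·72.0) = 0.01754 m·K/W
  R'_cast iron = ln(0.134/0.126)/(2πk) = 0.06156/(2π·56.1) = 1.746×10^-4 m·K/W
  R'_vermiculite board = ln(0.175/0.134)/(2πk) = 0.2669/(2π·0.0685) = 0.6202 m·K/W
ΣR = 0.01754 + 1.746×10^-4 + 0.6202 = 0.6379 m·K/W
Q' = ΔT/ΣR = (655 K − 298.1 K)/0.6379 = 559 W/m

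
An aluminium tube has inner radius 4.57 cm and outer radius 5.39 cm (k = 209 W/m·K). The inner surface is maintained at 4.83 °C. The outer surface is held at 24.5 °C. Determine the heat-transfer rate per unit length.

Q' = 2πk·ΔT/ln(r₂/r₁) = 2π × 209 × 19.67 / ln(0.0539/0.0457) = 1.57×10^5 W/m

Q' = 1.57×10^5 W/m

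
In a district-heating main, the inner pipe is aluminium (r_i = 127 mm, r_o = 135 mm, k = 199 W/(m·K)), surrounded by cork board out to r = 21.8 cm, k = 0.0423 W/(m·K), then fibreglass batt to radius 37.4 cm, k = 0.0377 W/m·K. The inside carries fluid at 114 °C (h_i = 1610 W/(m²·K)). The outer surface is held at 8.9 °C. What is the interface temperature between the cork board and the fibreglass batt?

T = 67.6 °C

Series thermal resistances, inner to outer:
  R'_conv,in = 1/(2πr h) = 1/(2π·0.127·1610) = 7.784×10^-4 m·K/W
  R'_aluminium = ln(0.135/0.127)/(2πk) = 0.06109/(2π·199) = 4.886×10^-5 m·K/W
  R'_cork board = ln(0.218/0.135)/(2πk) = 0.4792/(2π·0.0423) = 1.803 m·K/W
  R'_fibreglass batt = ln(0.374/0.218)/(2πk) = 0.5398/(2π·0.0377) = 2.279 m·K/W
ΣR = 7.784×10^-4 + 4.886×10^-5 + 1.803 + 2.279 = 4.083 m·K/W
Q' = ΔT/ΣR = (114 °C − 8.9 °C)/4.083 = 25.74 W/m
From the inner boundary to the cork board/fibreglass batt interface, ΣR_partial = 1.804 m·K/W.
T_interface = T_in − Q'·ΣR_partial = 114 °C − (25.74)(1.804) = 67.6 °C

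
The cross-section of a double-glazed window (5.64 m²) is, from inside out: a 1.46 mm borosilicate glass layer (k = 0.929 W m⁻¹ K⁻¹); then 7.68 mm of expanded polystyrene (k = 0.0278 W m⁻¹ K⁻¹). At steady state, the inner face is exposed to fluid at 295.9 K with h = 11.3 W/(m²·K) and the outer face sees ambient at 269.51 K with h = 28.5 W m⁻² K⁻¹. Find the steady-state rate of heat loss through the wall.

Q = 371 W

Treat each layer as a resistance in series:
  R_conv,in = 1/(hA) = 1/(11.3·5.64) = 0.01569 K/W
  R_borosilicate glass = L/(kA) = 0.00146/(0.929·5.64) = 2.786×10^-4 K/W
  R_expanded polystyrene = L/(kA) = 0.00768/(0.0278·5.64) = 0.04898 K/W
  R_conv,out = 1/(hA) = 1/(28.5·5.64) = 0.006221 K/W
ΣR = 0.01569 + 2.786×10^-4 + 0.04898 + 0.006221 = 0.07117 K/W
Q = ΔT/ΣR = (295.9 K − 269.51 K)/0.07117 = 371 W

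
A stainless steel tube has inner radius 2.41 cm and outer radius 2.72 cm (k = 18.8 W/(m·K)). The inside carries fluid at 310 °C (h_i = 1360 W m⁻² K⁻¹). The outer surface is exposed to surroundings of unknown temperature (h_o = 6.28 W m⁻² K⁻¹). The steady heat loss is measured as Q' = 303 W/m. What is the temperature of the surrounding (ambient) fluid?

T_out = 25.9 °C

Sum the resistances:
  R'_conv,in = 1/(2πr h) = 1/(2π·0.0241·1360) = 0.004856 m·K/W
  R'_stainless steel = ln(0.0272/0.0241)/(2πk) = 0.1210/(2π·18.8) = 0.001024 m·K/W
  R'_conv,out = 1/(2πr h) = 1/(2π·0.0272·6.28) = 0.9317 m·K/W
ΣR = 0.9376 m·K/W
ΔT = Q'·ΣR = 303 × 0.9376 = 284.1 K
Heat flows outward, so T_out = T_in − ΔT = 310 − 284.1 = 25.9 °C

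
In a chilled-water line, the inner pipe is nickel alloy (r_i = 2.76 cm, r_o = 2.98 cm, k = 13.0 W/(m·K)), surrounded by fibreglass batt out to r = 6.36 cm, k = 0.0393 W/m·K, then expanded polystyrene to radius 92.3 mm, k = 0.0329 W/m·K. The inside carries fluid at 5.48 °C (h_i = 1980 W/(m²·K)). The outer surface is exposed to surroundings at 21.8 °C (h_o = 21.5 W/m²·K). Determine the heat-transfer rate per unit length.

Q' = 3.29 W/m

Series thermal resistances, inner to outer:
  R'_conv,in = 1/(2πr h) = 1/(2π·0.0276·1980) = 0.002912 m·K/W
  R'_nickel alloy = ln(0.0298/0.0276)/(2πk) = 0.07669/(2π·13.0) = 9.389×10^-4 m·K/W
  R'_fibreglass batt = ln(0.0636/0.0298)/(2πk) = 0.7581/(2π·0.0393) = 3.070 m·K/W
  R'_expanded polystyrene = ln(0.0923/0.0636)/(2πk) = 0.3724/(2π·0.0329) = 1.802 m·K/W
  R'_conv,out = 1/(2πr h) = 1/(2π·0.0923·21.5) = 0.08020 m·K/W
ΣR = 0.002912 + 9.389×10^-4 + 3.070 + 1.802 + 0.08020 = 4.956 m·K/W
Q' = ΔT/ΣR = (5.48 °C − 21.8 °C)/4.956 = -3.29 W/m
(Negative Q' ⇒ heat flows inward; heat gain = 3.29 W/m.)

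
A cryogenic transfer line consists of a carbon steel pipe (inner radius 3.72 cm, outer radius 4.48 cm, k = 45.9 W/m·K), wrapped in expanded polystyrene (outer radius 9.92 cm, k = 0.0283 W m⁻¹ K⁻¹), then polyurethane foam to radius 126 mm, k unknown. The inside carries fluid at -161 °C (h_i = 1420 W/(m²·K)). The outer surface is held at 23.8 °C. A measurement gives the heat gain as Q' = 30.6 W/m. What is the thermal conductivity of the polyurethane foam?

k = 0.0243 W/m·K

ΣR = ΔT/Q' = |-161 − 23.8|/30.6 = 6.039 m·K/W
Known resistances:
  R'_conv,in = 1/(2πr h) = 1/(2π·0.0372·1420) = 0.003013 m·K/W
  R'_carbon steel = ln(0.0448/0.0372)/(2πk) = 0.1859/(2π·45.9) = 6.446×10^-4 m·K/W
  R'_expanded polystyrene = ln(0.0992/0.0448)/(2πk) = 0.7949/(2π·0.0283) = 4.471 m·K/W
R_polyurethane foam = ΣR − ΣR_known = 6.039 − 4.475 = 1.564 m·K/W
ln(r₂/r₁)/(2πk) = 1.564 ⇒ k = 0.2391/(2π·1.564) = 0.0243 W/m·K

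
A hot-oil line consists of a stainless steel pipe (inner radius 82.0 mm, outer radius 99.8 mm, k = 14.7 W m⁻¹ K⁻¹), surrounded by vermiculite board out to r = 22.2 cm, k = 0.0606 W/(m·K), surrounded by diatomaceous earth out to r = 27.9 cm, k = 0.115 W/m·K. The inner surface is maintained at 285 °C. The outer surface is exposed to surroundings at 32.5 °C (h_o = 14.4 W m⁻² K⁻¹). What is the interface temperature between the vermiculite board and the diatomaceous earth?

Resistance network (inner→outer):
  R'_stainless steel = ln(0.0998/0.0820)/(2πk) = 0.1964/(2π·14.7) = 0.002127 m·K/W
  R'_vermiculite board = ln(0.222/0.0998)/(2πk) = 0.7995/(2π·0.0606) = 2.100 m·K/W
  R'_diatomaceous earth = ln(0.279/0.222)/(2πk) = 0.2285/(2π·0.115) = 0.3163 m·K/W
  R'_conv,out = 1/(2πr h) = 1/(2π·0.279·14.4) = 0.03961 m·K/W
ΣR = 0.002127 + 2.100 + 0.3163 + 0.03961 = 2.458 m·K/W
Q' = ΔT/ΣR = (285 °C − 32.5 °C)/2.458 = 102.7 W/m
From the inner boundary to the vermiculite board/diatomaceous earth interface, ΣR_partial = 2.102 m·K/W.
T_interface = T_in − Q'·ΣR_partial = 285 °C − (102.7)(2.102) = 69.1 °C

T = 69.1 °C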